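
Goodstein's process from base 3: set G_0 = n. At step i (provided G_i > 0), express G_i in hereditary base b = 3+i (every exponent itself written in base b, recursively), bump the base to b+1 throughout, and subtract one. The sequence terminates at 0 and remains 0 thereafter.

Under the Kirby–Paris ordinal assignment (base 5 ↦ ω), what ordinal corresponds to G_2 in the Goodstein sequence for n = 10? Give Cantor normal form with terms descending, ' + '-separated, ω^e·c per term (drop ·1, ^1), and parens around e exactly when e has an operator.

ω·4 + 4

base 3: 10 = 3^2 + 1; at 4: 4^2 + 1 = 17; next = 16
base 4: 16 = 4^2; at 5: 5^2 = 25; next = 24
base 5: 24 = 4·5 + 4; at 6: 4·6 + 4 = 28; next = 27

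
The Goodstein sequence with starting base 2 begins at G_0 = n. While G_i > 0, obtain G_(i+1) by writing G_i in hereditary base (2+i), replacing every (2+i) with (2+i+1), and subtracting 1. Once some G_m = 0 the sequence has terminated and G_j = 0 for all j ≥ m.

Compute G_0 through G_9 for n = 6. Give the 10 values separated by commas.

6, 29, 257, 3125, 46655, 98039, 187243, 332147, 555551, 885775

i=0: 6 = 2^2 + 2 (b=2); 2→3: 3^3 + 3 = 30; 30−1 = 29
i=1: 29 = 3^3 + 2 (b=3); 3→4: 4^4 + 2 = 258; 258−1 = 257
i=2: 257 = 4^4 + 1 (b=4); 4→5: 5^5 + 1 = 3126; 3126−1 = 3125
i=3: 3125 = 5^5 (b=5); 5→6: 6^6 = 46656; 46656−1 = 46655
i=4: 46655 = 5·6^5 + 5·6^4 + 5·6^3 + 5·6^2 + 5·6 + 5 (b=6); 6→7: 5·7^5 + 5·7^4 + 5·7^3 + 5·7^2 + 5·7 + 5 = 98040; 98040−1 = 98039
i=5: 98039 = 5·7^5 + 5·7^4 + 5·7^3 + 5·7^2 + 5·7 + 4 (b=7); 7→8: 5·8^5 + 5·8^4 + 5·8^3 + 5·8^2 + 5·8 + 4 = 187244; 187244−1 = 187243
i=6: 187243 = 5·8^5 + 5·8^4 + 5·8^3 + 5·8^2 + 5·8 + 3 (b=8); 8→9: 5·9^5 + 5·9^4 + 5·9^3 + 5·9^2 + 5·9 + 3 = 332148; 332148−1 = 332147
i=7: 332147 = 5·9^5 + 5·9^4 + 5·9^3 + 5·9^2 + 5·9 + 2 (b=9); 9→10: 5·10^5 + 5·10^4 + 5·10^3 + 5·10^2 + 5·10 + 2 = 555552; 555552−1 = 555551
i=8: 555551 = 5·10^5 + 5·10^4 + 5·10^3 + 5·10^2 + 5·10 + 1 (b=10); 10→11: 5·11^5 + 5·11^4 + 5·11^3 + 5·11^2 + 5·11 + 1 = 885776; 885776−1 = 885775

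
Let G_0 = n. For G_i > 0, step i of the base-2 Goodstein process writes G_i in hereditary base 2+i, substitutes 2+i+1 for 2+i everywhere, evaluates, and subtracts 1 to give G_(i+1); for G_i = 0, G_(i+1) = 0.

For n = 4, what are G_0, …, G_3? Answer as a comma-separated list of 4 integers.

4, 26, 41, 60

step 0: 4 = 2^2; sub 3 for 2: 3^3; = 27; G_1 = 27−1 = 26
step 1: 26 = 2·3^2 + 2·3 + 2; sub 4 for 3: 2·4^2 + 2·4 + 2; = 42; G_2 = 42−1 = 41
step 2: 41 = 2·4^2 + 2·4 + 1; sub 5 for 4: 2·5^2 + 2·5 + 1; = 61; G_3 = 61−1 = 60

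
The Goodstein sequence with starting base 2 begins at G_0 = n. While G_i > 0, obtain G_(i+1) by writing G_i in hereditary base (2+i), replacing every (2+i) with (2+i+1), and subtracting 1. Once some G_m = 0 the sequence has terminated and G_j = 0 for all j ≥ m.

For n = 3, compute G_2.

3

i=0: 3 = 2 + 1 (b=2); 2→3: 3 + 1 = 4; 4−1 = 3
i=1: 3 = 3 (b=3); 3→4: 4 = 4; 4−1 = 3
i=2: 3 = 3 (b=4); 4→5: 3 = 3; 3−1 = 2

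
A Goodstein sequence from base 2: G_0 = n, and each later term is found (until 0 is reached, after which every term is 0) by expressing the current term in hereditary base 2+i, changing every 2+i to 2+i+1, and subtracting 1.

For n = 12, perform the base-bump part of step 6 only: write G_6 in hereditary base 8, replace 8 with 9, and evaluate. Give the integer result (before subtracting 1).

G_0=12  [base 2] 2^(2 + 1) + 2^2  →[2↦3]→  3^(3 + 1) + 3^3 = 108  −1 ⇒ G_1=107
G_1=107  [base 3] 3^(3 + 1) + 2·3^2 + 2·3 + 2  →[3↦4]→  4^(4 + 1) + 2·4^2 + 2·4 + 2 = 1066  −1 ⇒ G_2=1065
G_2=1065  [base 4] 4^(4 + 1) + 2·4^2 + 2·4 + 1  →[4↦5]→  5^(5 + 1) + 2·5^2 + 2·5 + 1 = 15686  −1 ⇒ G_3=15685
G_3=15685  [base 5] 5^(5 + 1) + 2·5^2 + 2·5  →[5↦6]→  6^(6 + 1) + 2·6^2 + 2·6 = 280020  −1 ⇒ G_4=280019
G_4=280019  [base 6] 6^(6 + 1) + 2·6^2 + 6 + 5  →[6↦7]→  7^(7 + 1) + 2·7^2 + 7 + 5 = 5764911  −1 ⇒ G_5=5764910
G_5=5764910  [base 7] 7^(7 + 1) + 2·7^2 + 7 + 4  →[7↦8]→  8^(8 + 1) + 2·8^2 + 8 + 4 = 134217868  −1 ⇒ G_6=134217867
G_6=134217867  [base 8] 8^(8 + 1) + 2·8^2 + 8 + 3  →[8↦9]→  9^(9 + 1) + 2·9^2 + 9 + 3 = 3486784575  −1 ⇒ G_7=3486784574

3486784575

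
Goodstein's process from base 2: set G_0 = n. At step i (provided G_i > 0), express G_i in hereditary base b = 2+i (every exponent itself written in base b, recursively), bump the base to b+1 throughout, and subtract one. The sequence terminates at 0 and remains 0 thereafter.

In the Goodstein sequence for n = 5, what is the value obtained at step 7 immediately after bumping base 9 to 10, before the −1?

i=0: 5 = 2^2 + 1 (b=2); 2→3: 3^3 + 1 = 28; 28−1 = 27
i=1: 27 = 3^3 (b=3); 3→4: 4^4 = 256; 256−1 = 255
i=2: 255 = 3·4^3 + 3·4^2 + 3·4 + 3 (b=4); 4→5: 3·5^3 + 3·5^2 + 3·5 + 3 = 468; 468−1 = 467
i=3: 467 = 3·5^3 + 3·5^2 + 3·5 + 2 (b=5); 5→6: 3·6^3 + 3·6^2 + 3·6 + 2 = 776; 776−1 = 775
i=4: 775 = 3·6^3 + 3·6^2 + 3·6 + 1 (b=6); 6→7: 3·7^3 + 3·7^2 + 3·7 + 1 = 1198; 1198−1 = 1197
i=5: 1197 = 3·7^3 + 3·7^2 + 3·7 (b=7); 7→8: 3·8^3 + 3·8^2 + 3·8 = 1752; 1752−1 = 1751
i=6: 1751 = 3·8^3 + 3·8^2 + 2·8 + 7 (b=8); 8→9: 3·9^3 + 3·9^2 + 2·9 + 7 = 2455; 2455−1 = 2454
i=7: 2454 = 3·9^3 + 3·9^2 + 2·9 + 6 (b=9); 9→10: 3·10^3 + 3·10^2 + 2·10 + 6 = 3326; 3326−1 = 3325

3326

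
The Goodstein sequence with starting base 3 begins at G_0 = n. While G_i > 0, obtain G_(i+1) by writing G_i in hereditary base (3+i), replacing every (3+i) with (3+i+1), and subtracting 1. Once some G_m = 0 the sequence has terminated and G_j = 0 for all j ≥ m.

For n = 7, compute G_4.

(0) 7|_3 = 2·3 + 1 ↦ 2·4 + 1|_4 = 9 ⇒ 8
(1) 8|_4 = 2·4 ↦ 2·5|_5 = 10 ⇒ 9
(2) 9|_5 = 5 + 4 ↦ 6 + 4|_6 = 10 ⇒ 9
(3) 9|_6 = 6 + 3 ↦ 7 + 3|_7 = 10 ⇒ 9
(4) 9|_7 = 7 + 2 ↦ 8 + 2|_8 = 10 ⇒ 9

9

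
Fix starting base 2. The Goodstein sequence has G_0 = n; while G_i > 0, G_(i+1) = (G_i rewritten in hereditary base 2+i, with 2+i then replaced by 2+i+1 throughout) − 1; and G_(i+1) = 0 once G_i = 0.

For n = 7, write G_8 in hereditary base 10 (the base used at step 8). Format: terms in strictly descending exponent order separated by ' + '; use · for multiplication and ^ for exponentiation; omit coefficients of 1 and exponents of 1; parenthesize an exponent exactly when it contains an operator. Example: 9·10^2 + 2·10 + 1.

7·10^7 + 7·10^6 + 7·10^5 + 7·10^4 + 7·10^3 + 7·10^2 + 7·10 + 5

i=0: 7 = 2^2 + 2 + 1 (b=2); 2→3: 3^3 + 3 + 1 = 31; 31−1 = 30
i=1: 30 = 3^3 + 3 (b=3); 3→4: 4^4 + 4 = 260; 260−1 = 259
i=2: 259 = 4^4 + 3 (b=4); 4→5: 5^5 + 3 = 3128; 3128−1 = 3127
i=3: 3127 = 5^5 + 2 (b=5); 5→6: 6^6 + 2 = 46658; 46658−1 = 46657
i=4: 46657 = 6^6 + 1 (b=6); 6→7: 7^7 + 1 = 823544; 823544−1 = 823543
i=5: 823543 = 7^7 (b=7); 7→8: 8^8 = 16777216; 16777216−1 = 16777215
i=6: 16777215 = 7·8^7 + 7·8^6 + 7·8^5 + 7·8^4 + 7·8^3 + 7·8^2 + 7·8 + 7 (b=8); 8→9: 7·9^7 + 7·9^6 + 7·9^5 + 7·9^4 + 7·9^3 + 7·9^2 + 7·9 + 7 = 37665880; 37665880−1 = 37665879
i=7: 37665879 = 7·9^7 + 7·9^6 + 7·9^5 + 7·9^4 + 7·9^3 + 7·9^2 + 7·9 + 6 (b=9); 9→10: 7·10^7 + 7·10^6 + 7·10^5 + 7·10^4 + 7·10^3 + 7·10^2 + 7·10 + 6 = 77777776; 77777776−1 = 77777775
i=8: 77777775 = 7·10^7 + 7·10^6 + 7·10^5 + 7·10^4 + 7·10^3 + 7·10^2 + 7·10 + 5 (b=10); 10→11: 7·11^7 + 7·11^6 + 7·11^5 + 7·11^4 + 7·11^3 + 7·11^2 + 7·11 + 5 = 150051214; 150051214−1 = 150051213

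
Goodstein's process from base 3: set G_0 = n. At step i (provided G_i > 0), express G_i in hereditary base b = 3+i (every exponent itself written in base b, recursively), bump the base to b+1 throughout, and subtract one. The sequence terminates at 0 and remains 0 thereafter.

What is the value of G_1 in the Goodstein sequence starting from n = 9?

[0] 9 ≡ 3^2 (base 3). Lift 4: 16. −1: 15.
[1] 15 ≡ 3·4 + 3 (base 4). Lift 5: 18. −1: 17.

15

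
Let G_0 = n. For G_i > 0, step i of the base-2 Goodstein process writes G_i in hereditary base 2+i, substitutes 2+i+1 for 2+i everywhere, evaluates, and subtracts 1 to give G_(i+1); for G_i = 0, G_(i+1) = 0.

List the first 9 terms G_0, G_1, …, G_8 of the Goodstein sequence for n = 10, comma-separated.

10, 83, 1025, 15625, 279935, 4215754, 84073323, 1937434592, 50000555551

(0) 10|_2 = 2^(2 + 1) + 2 ↦ 3^(3 + 1) + 3|_3 = 84 ⇒ 83
(1) 83|_3 = 3^(3 + 1) + 2 ↦ 4^(4 + 1) + 2|_4 = 1026 ⇒ 1025
(2) 1025|_4 = 4^(4 + 1) + 1 ↦ 5^(5 + 1) + 1|_5 = 15626 ⇒ 15625
(3) 15625|_5 = 5^(5 + 1) ↦ 6^(6 + 1)|_6 = 279936 ⇒ 279935
(4) 279935|_6 = 5·6^6 + 5·6^5 + 5·6^4 + 5·6^3 + 5·6^2 + 5·6 + 5 ↦ 5·7^7 + 5·7^5 + 5·7^4 + 5·7^3 + 5·7^2 + 5·7 + 5|_7 = 4215755 ⇒ 4215754
(5) 4215754|_7 = 5·7^7 + 5·7^5 + 5·7^4 + 5·7^3 + 5·7^2 + 5·7 + 4 ↦ 5·8^8 + 5·8^5 + 5·8^4 + 5·8^3 + 5·8^2 + 5·8 + 4|_8 = 84073324 ⇒ 84073323
(6) 84073323|_8 = 5·8^8 + 5·8^5 + 5·8^4 + 5·8^3 + 5·8^2 + 5·8 + 3 ↦ 5·9^9 + 5·9^5 + 5·9^4 + 5·9^3 + 5·9^2 + 5·9 + 3|_9 = 1937434593 ⇒ 1937434592
(7) 1937434592|_9 = 5·9^9 + 5·9^5 + 5·9^4 + 5·9^3 + 5·9^2 + 5·9 + 2 ↦ 5·10^10 + 5·10^5 + 5·10^4 + 5·10^3 + 5·10^2 + 5·10 + 2|_10 = 50000555552 ⇒ 50000555551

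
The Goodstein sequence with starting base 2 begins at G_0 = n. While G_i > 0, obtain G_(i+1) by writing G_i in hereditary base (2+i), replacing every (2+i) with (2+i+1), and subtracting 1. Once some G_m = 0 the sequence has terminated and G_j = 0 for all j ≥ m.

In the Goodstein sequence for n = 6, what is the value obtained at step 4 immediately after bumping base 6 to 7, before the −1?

(0) 6|_2 = 2^2 + 2 ↦ 3^3 + 3|_3 = 30 ⇒ 29
(1) 29|_3 = 3^3 + 2 ↦ 4^4 + 2|_4 = 258 ⇒ 257
(2) 257|_4 = 4^4 + 1 ↦ 5^5 + 1|_5 = 3126 ⇒ 3125
(3) 3125|_5 = 5^5 ↦ 6^6|_6 = 46656 ⇒ 46655
(4) 46655|_6 = 5·6^5 + 5·6^4 + 5·6^3 + 5·6^2 + 5·6 + 5 ↦ 5·7^5 + 5·7^4 + 5·7^3 + 5·7^2 + 5·7 + 5|_7 = 98040 ⇒ 98039

98040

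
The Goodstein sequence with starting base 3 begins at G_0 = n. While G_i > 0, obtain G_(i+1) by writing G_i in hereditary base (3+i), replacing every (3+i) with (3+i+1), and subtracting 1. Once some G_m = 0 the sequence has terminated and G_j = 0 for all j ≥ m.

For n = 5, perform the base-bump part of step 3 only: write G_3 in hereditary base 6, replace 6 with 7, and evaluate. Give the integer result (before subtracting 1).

G_0=5  [base 3] 3 + 2  →[3↦4]→  4 + 2 = 6  −1 ⇒ G_1=5
G_1=5  [base 4] 4 + 1  →[4↦5]→  5 + 1 = 6  −1 ⇒ G_2=5
G_2=5  [base 5] 5  →[5↦6]→  6 = 6  −1 ⇒ G_3=5
G_3=5  [base 6] 5  →[6↦7]→  5 = 5  −1 ⇒ G_4=4

5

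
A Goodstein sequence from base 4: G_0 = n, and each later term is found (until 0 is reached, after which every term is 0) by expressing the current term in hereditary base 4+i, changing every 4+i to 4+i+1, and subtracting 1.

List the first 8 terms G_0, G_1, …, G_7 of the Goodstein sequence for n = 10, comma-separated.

10, 11, 12, 13, 13, 13, 13, 13

base 4: 10 = 2·4 + 2; at 5: 2·5 + 2 = 12; next = 11
base 5: 11 = 2·5 + 1; at 6: 2·6 + 1 = 13; next = 12
base 6: 12 = 2·6; at 7: 2·7 = 14; next = 13
base 7: 13 = 7 + 6; at 8: 8 + 6 = 14; next = 13
base 8: 13 = 8 + 5; at 9: 9 + 5 = 14; next = 13
base 9: 13 = 9 + 4; at 10: 10 + 4 = 14; next = 13
base 10: 13 = 10 + 3; at 11: 11 + 3 = 14; next = 13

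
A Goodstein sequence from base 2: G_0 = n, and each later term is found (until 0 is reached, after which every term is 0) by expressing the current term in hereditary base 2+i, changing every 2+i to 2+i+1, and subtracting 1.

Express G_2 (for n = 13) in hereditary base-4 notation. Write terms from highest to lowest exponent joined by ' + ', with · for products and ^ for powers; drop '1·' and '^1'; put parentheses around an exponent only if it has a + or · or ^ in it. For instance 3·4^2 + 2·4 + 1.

13 —HB2→ 2^(2 + 1) + 2^2 + 1 —bump→ 3^(3 + 1) + 3^3 + 1 = 109 —(−1)→ 108
108 —HB3→ 3^(3 + 1) + 3^3 —bump→ 4^(4 + 1) + 4^4 = 1280 —(−1)→ 1279

4^(4 + 1) + 3·4^3 + 3·4^2 + 3·4 + 3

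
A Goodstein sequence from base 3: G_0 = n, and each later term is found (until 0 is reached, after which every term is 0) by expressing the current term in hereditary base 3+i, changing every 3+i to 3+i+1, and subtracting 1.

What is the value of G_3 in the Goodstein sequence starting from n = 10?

27

step 0: 10 = 3^2 + 1; sub 4 for 3: 4^2 + 1; = 17; G_1 = 17−1 = 16
step 1: 16 = 4^2; sub 5 for 4: 5^2; = 25; G_2 = 25−1 = 24
step 2: 24 = 4·5 + 4; sub 6 for 5: 4·6 + 4; = 28; G_3 = 28−1 = 27
step 3: 27 = 4·6 + 3; sub 7 for 6: 4·7 + 3; = 31; G_4 = 31−1 = 30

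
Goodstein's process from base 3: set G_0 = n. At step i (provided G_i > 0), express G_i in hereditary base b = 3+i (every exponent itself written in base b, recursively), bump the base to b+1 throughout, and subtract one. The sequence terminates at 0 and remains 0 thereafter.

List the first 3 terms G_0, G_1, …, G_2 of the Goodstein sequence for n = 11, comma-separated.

[0] 11 ≡ 3^2 + 2 (base 3). Lift 4: 18. −1: 17.
[1] 17 ≡ 4^2 + 1 (base 4). Lift 5: 26. −1: 25.

11, 17, 25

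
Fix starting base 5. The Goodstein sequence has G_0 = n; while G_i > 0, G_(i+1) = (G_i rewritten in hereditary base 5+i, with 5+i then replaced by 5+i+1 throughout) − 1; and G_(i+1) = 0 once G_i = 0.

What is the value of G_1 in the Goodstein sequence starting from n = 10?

11

[0] 10 ≡ 2·5 (base 5). Lift 6: 12. −1: 11.
[1] 11 ≡ 6 + 5 (base 6). Lift 7: 12. −1: 11.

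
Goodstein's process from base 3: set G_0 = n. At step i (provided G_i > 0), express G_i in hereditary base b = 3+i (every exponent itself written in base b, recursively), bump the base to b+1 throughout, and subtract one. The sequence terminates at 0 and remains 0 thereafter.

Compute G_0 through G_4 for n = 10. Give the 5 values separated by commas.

step 0: 10 = 3^2 + 1; sub 4 for 3: 4^2 + 1; = 17; G_1 = 17−1 = 16
step 1: 16 = 4^2; sub 5 for 4: 5^2; = 25; G_2 = 25−1 = 24
step 2: 24 = 4·5 + 4; sub 6 for 5: 4·6 + 4; = 28; G_3 = 28−1 = 27
step 3: 27 = 4·6 + 3; sub 7 for 6: 4·7 + 3; = 31; G_4 = 31−1 = 30

10, 16, 24, 27, 30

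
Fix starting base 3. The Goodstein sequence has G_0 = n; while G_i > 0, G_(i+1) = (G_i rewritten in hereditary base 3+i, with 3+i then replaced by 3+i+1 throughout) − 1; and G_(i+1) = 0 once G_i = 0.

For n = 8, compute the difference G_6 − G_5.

8 —HB3→ 2·3 + 2 —bump→ 2·4 + 2 = 10 —(−1)→ 9
9 —HB4→ 2·4 + 1 —bump→ 2·5 + 1 = 11 —(−1)→ 10
10 —HB5→ 2·5 —bump→ 2·6 = 12 —(−1)→ 11
11 —HB6→ 6 + 5 —bump→ 7 + 5 = 12 —(−1)→ 11
11 —HB7→ 7 + 4 —bump→ 8 + 4 = 12 —(−1)→ 11
11 —HB8→ 8 + 3 —bump→ 9 + 3 = 12 —(−1)→ 11

0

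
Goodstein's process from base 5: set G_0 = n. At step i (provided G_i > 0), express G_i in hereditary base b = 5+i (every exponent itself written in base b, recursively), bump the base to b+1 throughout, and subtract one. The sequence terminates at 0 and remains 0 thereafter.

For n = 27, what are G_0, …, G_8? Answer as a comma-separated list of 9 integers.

27 —HB5→ 5^2 + 2 —bump→ 6^2 + 2 = 38 —(−1)→ 37
37 —HB6→ 6^2 + 1 —bump→ 7^2 + 1 = 50 —(−1)→ 49
49 —HB7→ 7^2 —bump→ 8^2 = 64 —(−1)→ 63
63 —HB8→ 7·8 + 7 —bump→ 7·9 + 7 = 70 —(−1)→ 69
69 —HB9→ 7·9 + 6 —bump→ 7·10 + 6 = 76 —(−1)→ 75
75 —HB10→ 7·10 + 5 —bump→ 7·11 + 5 = 82 —(−1)→ 81
81 —HB11→ 7·11 + 4 —bump→ 7·12 + 4 = 88 —(−1)→ 87
87 —HB12→ 7·12 + 3 —bump→ 7·13 + 3 = 94 —(−1)→ 93

27, 37, 49, 63, 69, 75, 81, 87, 93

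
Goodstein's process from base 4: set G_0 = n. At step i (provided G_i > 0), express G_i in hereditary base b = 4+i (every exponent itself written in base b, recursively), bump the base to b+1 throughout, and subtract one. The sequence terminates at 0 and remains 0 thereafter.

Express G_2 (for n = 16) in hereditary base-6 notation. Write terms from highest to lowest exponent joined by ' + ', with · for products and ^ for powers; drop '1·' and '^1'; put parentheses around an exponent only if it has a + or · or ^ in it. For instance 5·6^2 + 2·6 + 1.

i=0: 16 = 4^2 (b=4); 4→5: 5^2 = 25; 25−1 = 24
i=1: 24 = 4·5 + 4 (b=5); 5→6: 4·6 + 4 = 28; 28−1 = 27
i=2: 27 = 4·6 + 3 (b=6); 6→7: 4·7 + 3 = 31; 31−1 = 30

4·6 + 3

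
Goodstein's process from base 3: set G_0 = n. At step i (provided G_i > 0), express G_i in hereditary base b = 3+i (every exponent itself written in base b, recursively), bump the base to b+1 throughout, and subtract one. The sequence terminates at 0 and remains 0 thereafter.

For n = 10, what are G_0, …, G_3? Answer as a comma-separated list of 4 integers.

base 3: 10 = 3^2 + 1; at 4: 4^2 + 1 = 17; next = 16
base 4: 16 = 4^2; at 5: 5^2 = 25; next = 24
base 5: 24 = 4·5 + 4; at 6: 4·6 + 4 = 28; next = 27

10, 16, 24, 27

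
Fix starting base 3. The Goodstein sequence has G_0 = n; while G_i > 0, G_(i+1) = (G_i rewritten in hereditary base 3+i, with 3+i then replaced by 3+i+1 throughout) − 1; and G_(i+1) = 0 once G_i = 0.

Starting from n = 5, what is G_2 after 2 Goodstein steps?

[0] 5 ≡ 3 + 2 (base 3). Lift 4: 6. −1: 5.
[1] 5 ≡ 4 + 1 (base 4). Lift 5: 6. −1: 5.
[2] 5 ≡ 5 (base 5). Lift 6: 6. −1: 5.

5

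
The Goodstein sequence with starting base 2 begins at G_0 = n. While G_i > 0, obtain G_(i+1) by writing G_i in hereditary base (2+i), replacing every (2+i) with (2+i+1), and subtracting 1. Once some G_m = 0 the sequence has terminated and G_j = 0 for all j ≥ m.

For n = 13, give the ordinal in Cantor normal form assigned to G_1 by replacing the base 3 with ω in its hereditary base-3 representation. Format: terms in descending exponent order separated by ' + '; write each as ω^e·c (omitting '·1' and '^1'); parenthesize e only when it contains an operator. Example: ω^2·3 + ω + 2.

ω^(ω + 1) + ω^ω

base 2: 13 = 2^(2 + 1) + 2^2 + 1; at 3: 3^(3 + 1) + 3^3 + 1 = 109; next = 108
base 3: 108 = 3^(3 + 1) + 3^3; at 4: 4^(4 + 1) + 4^4 = 1280; next = 1279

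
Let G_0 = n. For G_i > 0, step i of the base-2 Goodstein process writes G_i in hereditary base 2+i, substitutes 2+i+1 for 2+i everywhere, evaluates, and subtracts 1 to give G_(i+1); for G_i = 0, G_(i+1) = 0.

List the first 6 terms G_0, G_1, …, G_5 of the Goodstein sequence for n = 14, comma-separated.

14 —HB2→ 2^(2 + 1) + 2^2 + 2 —bump→ 3^(3 + 1) + 3^3 + 3 = 111 —(−1)→ 110
110 —HB3→ 3^(3 + 1) + 3^3 + 2 —bump→ 4^(4 + 1) + 4^4 + 2 = 1282 —(−1)→ 1281
1281 —HB4→ 4^(4 + 1) + 4^4 + 1 —bump→ 5^(5 + 1) + 5^5 + 1 = 18751 —(−1)→ 18750
18750 —HB5→ 5^(5 + 1) + 5^5 —bump→ 6^(6 + 1) + 6^6 = 326592 —(−1)→ 326591
326591 —HB6→ 6^(6 + 1) + 5·6^5 + 5·6^4 + 5·6^3 + 5·6^2 + 5·6 + 5 —bump→ 7^(7 + 1) + 5·7^5 + 5·7^4 + 5·7^3 + 5·7^2 + 5·7 + 5 = 5862841 —(−1)→ 5862840

14, 110, 1281, 18750, 326591, 5862840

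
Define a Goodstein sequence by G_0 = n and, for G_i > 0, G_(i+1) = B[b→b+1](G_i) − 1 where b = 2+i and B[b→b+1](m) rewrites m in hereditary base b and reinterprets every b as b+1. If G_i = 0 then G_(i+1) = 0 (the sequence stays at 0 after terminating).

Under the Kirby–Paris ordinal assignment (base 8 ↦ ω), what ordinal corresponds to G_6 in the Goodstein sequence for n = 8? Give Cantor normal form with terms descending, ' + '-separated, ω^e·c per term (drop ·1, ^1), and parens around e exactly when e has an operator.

ω^ω·2 + ω^2·2 + ω + 3

step 0: 8 = 2^(2 + 1); sub 3 for 2: 3^(3 + 1); = 81; G_1 = 81−1 = 80
step 1: 80 = 2·3^3 + 2·3^2 + 2·3 + 2; sub 4 for 3: 2·4^4 + 2·4^2 + 2·4 + 2; = 554; G_2 = 554−1 = 553
step 2: 553 = 2·4^4 + 2·4^2 + 2·4 + 1; sub 5 for 4: 2·5^5 + 2·5^2 + 2·5 + 1; = 6311; G_3 = 6311−1 = 6310
step 3: 6310 = 2·5^5 + 2·5^2 + 2·5; sub 6 for 5: 2·6^6 + 2·6^2 + 2·6; = 93396; G_4 = 93396−1 = 93395
step 4: 93395 = 2·6^6 + 2·6^2 + 6 + 5; sub 7 for 6: 2·7^7 + 2·7^2 + 7 + 5; = 1647196; G_5 = 1647196−1 = 1647195
step 5: 1647195 = 2·7^7 + 2·7^2 + 7 + 4; sub 8 for 7: 2·8^8 + 2·8^2 + 8 + 4; = 33554572; G_6 = 33554572−1 = 33554571
step 6: 33554571 = 2·8^8 + 2·8^2 + 8 + 3; sub 9 for 8: 2·9^9 + 2·9^2 + 9 + 3; = 774841152; G_7 = 774841152−1 = 774841151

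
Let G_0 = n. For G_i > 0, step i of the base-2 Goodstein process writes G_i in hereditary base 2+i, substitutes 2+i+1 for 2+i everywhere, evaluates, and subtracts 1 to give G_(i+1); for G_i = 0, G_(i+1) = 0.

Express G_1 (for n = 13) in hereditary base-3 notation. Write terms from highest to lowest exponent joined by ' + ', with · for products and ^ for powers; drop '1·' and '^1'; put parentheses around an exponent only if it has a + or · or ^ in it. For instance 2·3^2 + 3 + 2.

G_0=13  [base 2] 2^(2 + 1) + 2^2 + 1  →[2↦3]→  3^(3 + 1) + 3^3 + 1 = 109  −1 ⇒ G_1=108
G_1=108  [base 3] 3^(3 + 1) + 3^3  →[3↦4]→  4^(4 + 1) + 4^4 = 1280  −1 ⇒ G_2=1279

3^(3 + 1) + 3^3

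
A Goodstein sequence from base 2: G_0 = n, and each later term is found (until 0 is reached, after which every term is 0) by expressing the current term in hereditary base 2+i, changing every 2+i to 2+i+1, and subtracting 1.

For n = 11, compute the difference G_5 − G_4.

G_0=11  [base 2] 2^(2 + 1) + 2 + 1  →[2↦3]→  3^(3 + 1) + 3 + 1 = 85  −1 ⇒ G_1=84
G_1=84  [base 3] 3^(3 + 1) + 3  →[3↦4]→  4^(4 + 1) + 4 = 1028  −1 ⇒ G_2=1027
G_2=1027  [base 4] 4^(4 + 1) + 3  →[4↦5]→  5^(5 + 1) + 3 = 15628  −1 ⇒ G_3=15627
G_3=15627  [base 5] 5^(5 + 1) + 2  →[5↦6]→  6^(6 + 1) + 2 = 279938  −1 ⇒ G_4=279937
G_4=279937  [base 6] 6^(6 + 1) + 1  →[6↦7]→  7^(7 + 1) + 1 = 5764802  −1 ⇒ G_5=5764801

5484864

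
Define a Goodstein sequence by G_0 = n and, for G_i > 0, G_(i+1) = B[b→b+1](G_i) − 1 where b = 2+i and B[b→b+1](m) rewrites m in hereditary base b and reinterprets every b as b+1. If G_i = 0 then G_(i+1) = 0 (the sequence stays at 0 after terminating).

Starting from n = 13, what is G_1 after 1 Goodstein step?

108

i=0: 13 = 2^(2 + 1) + 2^2 + 1 (b=2); 2→3: 3^(3 + 1) + 3^3 + 1 = 109; 109−1 = 108
i=1: 108 = 3^(3 + 1) + 3^3 (b=3); 3→4: 4^(4 + 1) + 4^4 = 1280; 1280−1 = 1279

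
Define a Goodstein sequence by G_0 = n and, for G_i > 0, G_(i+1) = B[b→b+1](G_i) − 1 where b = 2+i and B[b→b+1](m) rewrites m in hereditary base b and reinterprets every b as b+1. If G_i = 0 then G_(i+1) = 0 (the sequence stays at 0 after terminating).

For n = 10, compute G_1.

base 2: 10 = 2^(2 + 1) + 2; at 3: 3^(3 + 1) + 3 = 84; next = 83
base 3: 83 = 3^(3 + 1) + 2; at 4: 4^(4 + 1) + 2 = 1026; next = 1025

83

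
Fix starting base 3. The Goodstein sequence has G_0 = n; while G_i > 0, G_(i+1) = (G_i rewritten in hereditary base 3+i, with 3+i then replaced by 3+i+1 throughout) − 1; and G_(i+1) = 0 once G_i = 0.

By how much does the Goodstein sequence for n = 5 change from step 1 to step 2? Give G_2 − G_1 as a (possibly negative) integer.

step 0: 5 = 3 + 2; sub 4 for 3: 4 + 2; = 6; G_1 = 6−1 = 5
step 1: 5 = 4 + 1; sub 5 for 4: 5 + 1; = 6; G_2 = 6−1 = 5

0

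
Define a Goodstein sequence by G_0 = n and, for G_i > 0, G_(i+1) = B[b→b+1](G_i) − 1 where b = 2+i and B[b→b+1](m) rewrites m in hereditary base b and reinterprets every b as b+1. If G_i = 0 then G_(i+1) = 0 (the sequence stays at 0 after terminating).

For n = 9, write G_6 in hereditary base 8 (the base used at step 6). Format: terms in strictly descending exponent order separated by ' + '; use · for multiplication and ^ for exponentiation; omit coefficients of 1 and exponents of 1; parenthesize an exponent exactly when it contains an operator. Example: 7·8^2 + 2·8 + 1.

(0) 9|_2 = 2^(2 + 1) + 1 ↦ 3^(3 + 1) + 1|_3 = 82 ⇒ 81
(1) 81|_3 = 3^(3 + 1) ↦ 4^(4 + 1)|_4 = 1024 ⇒ 1023
(2) 1023|_4 = 3·4^4 + 3·4^3 + 3·4^2 + 3·4 + 3 ↦ 3·5^5 + 3·5^3 + 3·5^2 + 3·5 + 3|_5 = 9843 ⇒ 9842
(3) 9842|_5 = 3·5^5 + 3·5^3 + 3·5^2 + 3·5 + 2 ↦ 3·6^6 + 3·6^3 + 3·6^2 + 3·6 + 2|_6 = 140744 ⇒ 140743
(4) 140743|_6 = 3·6^6 + 3·6^3 + 3·6^2 + 3·6 + 1 ↦ 3·7^7 + 3·7^3 + 3·7^2 + 3·7 + 1|_7 = 2471827 ⇒ 2471826
(5) 2471826|_7 = 3·7^7 + 3·7^3 + 3·7^2 + 3·7 ↦ 3·8^8 + 3·8^3 + 3·8^2 + 3·8|_8 = 50333400 ⇒ 50333399
(6) 50333399|_8 = 3·8^8 + 3·8^3 + 3·8^2 + 2·8 + 7 ↦ 3·9^9 + 3·9^3 + 3·9^2 + 2·9 + 7|_9 = 1162263922 ⇒ 1162263921

3·8^8 + 3·8^3 + 3·8^2 + 2·8 + 7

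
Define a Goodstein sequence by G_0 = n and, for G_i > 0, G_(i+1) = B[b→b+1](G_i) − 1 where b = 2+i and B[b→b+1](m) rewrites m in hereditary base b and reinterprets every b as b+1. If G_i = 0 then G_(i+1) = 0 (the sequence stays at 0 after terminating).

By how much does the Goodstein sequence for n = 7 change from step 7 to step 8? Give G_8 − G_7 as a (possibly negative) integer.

base 2: 7 = 2^2 + 2 + 1; at 3: 3^3 + 3 + 1 = 31; next = 30
base 3: 30 = 3^3 + 3; at 4: 4^4 + 4 = 260; next = 259
base 4: 259 = 4^4 + 3; at 5: 5^5 + 3 = 3128; next = 3127
base 5: 3127 = 5^5 + 2; at 6: 6^6 + 2 = 46658; next = 46657
base 6: 46657 = 6^6 + 1; at 7: 7^7 + 1 = 823544; next = 823543
base 7: 823543 = 7^7; at 8: 8^8 = 16777216; next = 16777215
base 8: 16777215 = 7·8^7 + 7·8^6 + 7·8^5 + 7·8^4 + 7·8^3 + 7·8^2 + 7·8 + 7; at 9: 7·9^7 + 7·9^6 + 7·9^5 + 7·9^4 + 7·9^3 + 7·9^2 + 7·9 + 7 = 37665880; next = 37665879
base 9: 37665879 = 7·9^7 + 7·9^6 + 7·9^5 + 7·9^4 + 7·9^3 + 7·9^2 + 7·9 + 6; at 10: 7·10^7 + 7·10^6 + 7·10^5 + 7·10^4 + 7·10^3 + 7·10^2 + 7·10 + 6 = 77777776; next = 77777775

40111896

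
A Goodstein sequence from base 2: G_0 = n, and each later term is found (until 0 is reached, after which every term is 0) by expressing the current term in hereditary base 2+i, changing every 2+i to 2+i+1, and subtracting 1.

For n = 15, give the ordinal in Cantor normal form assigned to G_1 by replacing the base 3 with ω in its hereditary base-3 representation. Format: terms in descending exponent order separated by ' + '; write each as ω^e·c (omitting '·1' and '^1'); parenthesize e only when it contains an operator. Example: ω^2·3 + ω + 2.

ω^(ω + 1) + ω^ω + ω

G_0=15  [base 2] 2^(2 + 1) + 2^2 + 2 + 1  →[2↦3]→  3^(3 + 1) + 3^3 + 3 + 1 = 112  −1 ⇒ G_1=111
G_1=111  [base 3] 3^(3 + 1) + 3^3 + 3  →[3↦4]→  4^(4 + 1) + 4^4 + 4 = 1284  −1 ⇒ G_2=1283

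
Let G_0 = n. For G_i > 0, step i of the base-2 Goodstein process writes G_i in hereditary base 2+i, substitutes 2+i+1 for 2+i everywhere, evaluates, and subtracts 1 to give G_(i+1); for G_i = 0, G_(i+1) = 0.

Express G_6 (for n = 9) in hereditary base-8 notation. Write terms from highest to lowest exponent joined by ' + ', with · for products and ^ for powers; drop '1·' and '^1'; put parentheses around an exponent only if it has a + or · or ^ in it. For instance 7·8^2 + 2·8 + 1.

3·8^8 + 3·8^3 + 3·8^2 + 2·8 + 7

(0) 9|_2 = 2^(2 + 1) + 1 ↦ 3^(3 + 1) + 1|_3 = 82 ⇒ 81
(1) 81|_3 = 3^(3 + 1) ↦ 4^(4 + 1)|_4 = 1024 ⇒ 1023
(2) 1023|_4 = 3·4^4 + 3·4^3 + 3·4^2 + 3·4 + 3 ↦ 3·5^5 + 3·5^3 + 3·5^2 + 3·5 + 3|_5 = 9843 ⇒ 9842
(3) 9842|_5 = 3·5^5 + 3·5^3 + 3·5^2 + 3·5 + 2 ↦ 3·6^6 + 3·6^3 + 3·6^2 + 3·6 + 2|_6 = 140744 ⇒ 140743
(4) 140743|_6 = 3·6^6 + 3·6^3 + 3·6^2 + 3·6 + 1 ↦ 3·7^7 + 3·7^3 + 3·7^2 + 3·7 + 1|_7 = 2471827 ⇒ 2471826
(5) 2471826|_7 = 3·7^7 + 3·7^3 + 3·7^2 + 3·7 ↦ 3·8^8 + 3·8^3 + 3·8^2 + 3·8|_8 = 50333400 ⇒ 50333399
(6) 50333399|_8 = 3·8^8 + 3·8^3 + 3·8^2 + 2·8 + 7 ↦ 3·9^9 + 3·9^3 + 3·9^2 + 2·9 + 7|_9 = 1162263922 ⇒ 1162263921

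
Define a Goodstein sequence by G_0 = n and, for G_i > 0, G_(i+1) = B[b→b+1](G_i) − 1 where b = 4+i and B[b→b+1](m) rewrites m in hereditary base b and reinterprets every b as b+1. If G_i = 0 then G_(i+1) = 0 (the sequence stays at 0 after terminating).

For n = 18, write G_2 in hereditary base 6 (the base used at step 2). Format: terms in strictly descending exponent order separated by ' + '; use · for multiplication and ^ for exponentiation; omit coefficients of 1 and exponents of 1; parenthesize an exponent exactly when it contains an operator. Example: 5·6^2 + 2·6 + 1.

6^2

i=0: 18 = 4^2 + 2 (b=4); 4→5: 5^2 + 2 = 27; 27−1 = 26
i=1: 26 = 5^2 + 1 (b=5); 5→6: 6^2 + 1 = 37; 37−1 = 36
i=2: 36 = 6^2 (b=6); 6→7: 7^2 = 49; 49−1 = 48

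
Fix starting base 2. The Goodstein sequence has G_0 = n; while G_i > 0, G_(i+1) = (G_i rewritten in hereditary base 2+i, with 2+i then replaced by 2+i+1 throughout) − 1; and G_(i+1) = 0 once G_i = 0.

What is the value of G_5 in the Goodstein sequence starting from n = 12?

[0] 12 ≡ 2^(2 + 1) + 2^2 (base 2). Lift 3: 108. −1: 107.
[1] 107 ≡ 3^(3 + 1) + 2·3^2 + 2·3 + 2 (base 3). Lift 4: 1066. −1: 1065.
[2] 1065 ≡ 4^(4 + 1) + 2·4^2 + 2·4 + 1 (base 4). Lift 5: 15686. −1: 15685.
[3] 15685 ≡ 5^(5 + 1) + 2·5^2 + 2·5 (base 5). Lift 6: 280020. −1: 280019.
[4] 280019 ≡ 6^(6 + 1) + 2·6^2 + 6 + 5 (base 6). Lift 7: 5764911. −1: 5764910.

5764910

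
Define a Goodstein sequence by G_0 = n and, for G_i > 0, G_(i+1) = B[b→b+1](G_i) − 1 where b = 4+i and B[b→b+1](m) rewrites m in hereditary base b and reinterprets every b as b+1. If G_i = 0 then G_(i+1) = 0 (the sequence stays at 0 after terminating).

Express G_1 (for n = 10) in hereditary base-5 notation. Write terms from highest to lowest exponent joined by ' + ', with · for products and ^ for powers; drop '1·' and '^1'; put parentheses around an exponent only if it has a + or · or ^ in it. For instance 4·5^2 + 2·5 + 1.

2·5 + 1

G_0 = 10. HB_4(10) = 2·4 + 2. Bump = 12. G_1 = 11.
G_1 = 11. HB_5(11) = 2·5 + 1. Bump = 13. G_2 = 12.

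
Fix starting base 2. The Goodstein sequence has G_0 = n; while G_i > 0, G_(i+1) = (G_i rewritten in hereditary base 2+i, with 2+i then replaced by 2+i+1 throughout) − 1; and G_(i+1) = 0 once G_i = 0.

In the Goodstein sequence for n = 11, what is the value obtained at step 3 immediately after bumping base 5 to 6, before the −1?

279938

(0) 11|_2 = 2^(2 + 1) + 2 + 1 ↦ 3^(3 + 1) + 3 + 1|_3 = 85 ⇒ 84
(1) 84|_3 = 3^(3 + 1) + 3 ↦ 4^(4 + 1) + 4|_4 = 1028 ⇒ 1027
(2) 1027|_4 = 4^(4 + 1) + 3 ↦ 5^(5 + 1) + 3|_5 = 15628 ⇒ 15627
(3) 15627|_5 = 5^(5 + 1) + 2 ↦ 6^(6 + 1) + 2|_6 = 279938 ⇒ 279937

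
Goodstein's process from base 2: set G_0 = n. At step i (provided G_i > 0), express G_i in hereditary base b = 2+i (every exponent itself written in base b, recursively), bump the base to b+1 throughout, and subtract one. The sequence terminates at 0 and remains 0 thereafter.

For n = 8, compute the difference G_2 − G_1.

[0] 8 ≡ 2^(2 + 1) (base 2). Lift 3: 81. −1: 80.
[1] 80 ≡ 2·3^3 + 2·3^2 + 2·3 + 2 (base 3). Lift 4: 554. −1: 553.

473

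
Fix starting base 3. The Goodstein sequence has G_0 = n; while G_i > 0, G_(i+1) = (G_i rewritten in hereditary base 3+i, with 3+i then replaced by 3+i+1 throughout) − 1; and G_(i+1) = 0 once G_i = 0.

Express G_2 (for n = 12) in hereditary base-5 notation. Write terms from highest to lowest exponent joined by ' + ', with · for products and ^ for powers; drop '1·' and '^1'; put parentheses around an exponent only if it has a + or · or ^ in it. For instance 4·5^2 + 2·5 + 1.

G_0 = 12. HB_3(12) = 3^2 + 3. Bump = 20. G_1 = 19.
G_1 = 19. HB_4(19) = 4^2 + 3. Bump = 28. G_2 = 27.

5^2 + 2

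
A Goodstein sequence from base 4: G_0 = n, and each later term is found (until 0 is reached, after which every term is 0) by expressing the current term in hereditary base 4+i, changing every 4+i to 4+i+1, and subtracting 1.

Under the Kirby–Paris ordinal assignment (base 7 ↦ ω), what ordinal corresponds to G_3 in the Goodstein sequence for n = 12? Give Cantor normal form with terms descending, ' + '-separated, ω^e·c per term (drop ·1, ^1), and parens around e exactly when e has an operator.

ω·2 + 2

12 —HB4→ 3·4 —bump→ 3·5 = 15 —(−1)→ 14
14 —HB5→ 2·5 + 4 —bump→ 2·6 + 4 = 16 —(−1)→ 15
15 —HB6→ 2·6 + 3 —bump→ 2·7 + 3 = 17 —(−1)→ 16
16 —HB7→ 2·7 + 2 —bump→ 2·8 + 2 = 18 —(−1)→ 17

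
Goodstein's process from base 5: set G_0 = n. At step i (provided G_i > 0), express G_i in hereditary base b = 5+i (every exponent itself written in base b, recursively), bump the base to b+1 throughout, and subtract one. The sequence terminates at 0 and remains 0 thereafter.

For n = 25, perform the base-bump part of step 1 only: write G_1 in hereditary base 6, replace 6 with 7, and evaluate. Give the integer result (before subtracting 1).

40

[0] 25 ≡ 5^2 (base 5). Lift 6: 36. −1: 35.
[1] 35 ≡ 5·6 + 5 (base 6). Lift 7: 40. −1: 39.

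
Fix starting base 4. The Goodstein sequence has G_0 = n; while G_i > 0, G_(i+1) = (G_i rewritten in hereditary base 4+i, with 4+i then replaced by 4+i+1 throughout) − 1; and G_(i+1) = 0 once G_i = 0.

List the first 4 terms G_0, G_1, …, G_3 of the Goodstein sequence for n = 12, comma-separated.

[0] 12 ≡ 3·4 (base 4). Lift 5: 15. −1: 14.
[1] 14 ≡ 2·5 + 4 (base 5). Lift 6: 16. −1: 15.
[2] 15 ≡ 2·6 + 3 (base 6). Lift 7: 17. −1: 16.

12, 14, 15, 16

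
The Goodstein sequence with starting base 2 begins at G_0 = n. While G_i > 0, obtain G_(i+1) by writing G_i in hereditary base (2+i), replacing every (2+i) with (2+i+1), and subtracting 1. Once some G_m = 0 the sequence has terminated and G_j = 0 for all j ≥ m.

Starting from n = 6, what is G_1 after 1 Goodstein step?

29

6 —HB2→ 2^2 + 2 —bump→ 3^3 + 3 = 30 —(−1)→ 29
29 —HB3→ 3^3 + 2 —bump→ 4^4 + 2 = 258 —(−1)→ 257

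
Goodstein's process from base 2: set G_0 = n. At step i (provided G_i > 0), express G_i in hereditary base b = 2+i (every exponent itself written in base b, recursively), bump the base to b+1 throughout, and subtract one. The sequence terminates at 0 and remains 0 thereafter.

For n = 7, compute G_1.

step 0: 7 = 2^2 + 2 + 1; sub 3 for 2: 3^3 + 3 + 1; = 31; G_1 = 31−1 = 30
step 1: 30 = 3^3 + 3; sub 4 for 3: 4^4 + 4; = 260; G_2 = 260−1 = 259

30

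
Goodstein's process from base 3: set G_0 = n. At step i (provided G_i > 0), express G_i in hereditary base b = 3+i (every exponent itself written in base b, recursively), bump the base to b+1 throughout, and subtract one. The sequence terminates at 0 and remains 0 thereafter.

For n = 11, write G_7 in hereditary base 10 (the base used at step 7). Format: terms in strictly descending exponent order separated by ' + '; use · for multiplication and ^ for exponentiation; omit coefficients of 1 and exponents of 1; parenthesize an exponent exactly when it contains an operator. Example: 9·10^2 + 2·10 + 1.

(0) 11|_3 = 3^2 + 2 ↦ 4^2 + 2|_4 = 18 ⇒ 17
(1) 17|_4 = 4^2 + 1 ↦ 5^2 + 1|_5 = 26 ⇒ 25
(2) 25|_5 = 5^2 ↦ 6^2|_6 = 36 ⇒ 35
(3) 35|_6 = 5·6 + 5 ↦ 5·7 + 5|_7 = 40 ⇒ 39
(4) 39|_7 = 5·7 + 4 ↦ 5·8 + 4|_8 = 44 ⇒ 43
(5) 43|_8 = 5·8 + 3 ↦ 5·9 + 3|_9 = 48 ⇒ 47
(6) 47|_9 = 5·9 + 2 ↦ 5·10 + 2|_10 = 52 ⇒ 51

5·10 + 1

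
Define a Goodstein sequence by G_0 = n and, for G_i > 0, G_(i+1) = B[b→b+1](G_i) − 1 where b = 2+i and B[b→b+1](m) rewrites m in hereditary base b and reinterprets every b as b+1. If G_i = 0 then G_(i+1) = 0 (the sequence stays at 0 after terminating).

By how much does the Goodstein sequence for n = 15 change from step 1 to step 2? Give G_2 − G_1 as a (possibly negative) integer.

base 2: 15 = 2^(2 + 1) + 2^2 + 2 + 1; at 3: 3^(3 + 1) + 3^3 + 3 + 1 = 112; next = 111
base 3: 111 = 3^(3 + 1) + 3^3 + 3; at 4: 4^(4 + 1) + 4^4 + 4 = 1284; next = 1283

1172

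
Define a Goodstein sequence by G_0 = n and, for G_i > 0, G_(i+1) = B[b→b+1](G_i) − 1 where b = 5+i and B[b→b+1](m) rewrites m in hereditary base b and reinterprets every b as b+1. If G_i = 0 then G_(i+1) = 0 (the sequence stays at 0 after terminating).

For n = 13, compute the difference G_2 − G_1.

1

base 5: 13 = 2·5 + 3; at 6: 2·6 + 3 = 15; next = 14
base 6: 14 = 2·6 + 2; at 7: 2·7 + 2 = 16; next = 15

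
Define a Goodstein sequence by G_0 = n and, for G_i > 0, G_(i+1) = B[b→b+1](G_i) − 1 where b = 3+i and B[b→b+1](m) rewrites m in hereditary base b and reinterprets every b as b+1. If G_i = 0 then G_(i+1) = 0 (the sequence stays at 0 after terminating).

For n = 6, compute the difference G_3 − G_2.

0

base 3: 6 = 2·3; at 4: 2·4 = 8; next = 7
base 4: 7 = 4 + 3; at 5: 5 + 3 = 8; next = 7
base 5: 7 = 5 + 2; at 6: 6 + 2 = 8; next = 7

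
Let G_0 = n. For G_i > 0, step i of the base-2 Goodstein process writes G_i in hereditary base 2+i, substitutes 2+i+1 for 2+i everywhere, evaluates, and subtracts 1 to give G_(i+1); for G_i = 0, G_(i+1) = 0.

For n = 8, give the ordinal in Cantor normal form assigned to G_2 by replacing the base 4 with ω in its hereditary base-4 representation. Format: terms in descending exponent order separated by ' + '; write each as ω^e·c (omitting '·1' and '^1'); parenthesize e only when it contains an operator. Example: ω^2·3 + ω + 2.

ω^ω·2 + ω^2·2 + ω·2 + 1

base 2: 8 = 2^(2 + 1); at 3: 3^(3 + 1) = 81; next = 80
base 3: 80 = 2·3^3 + 2·3^2 + 2·3 + 2; at 4: 2·4^4 + 2·4^2 + 2·4 + 2 = 554; next = 553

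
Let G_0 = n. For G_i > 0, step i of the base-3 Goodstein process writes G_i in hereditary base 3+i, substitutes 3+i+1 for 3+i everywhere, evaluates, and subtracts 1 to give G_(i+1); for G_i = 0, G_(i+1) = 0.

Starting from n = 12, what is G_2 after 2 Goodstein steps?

G_0=12  [base 3] 3^2 + 3  →[3↦4]→  4^2 + 4 = 20  −1 ⇒ G_1=19
G_1=19  [base 4] 4^2 + 3  →[4↦5]→  5^2 + 3 = 28  −1 ⇒ G_2=27

27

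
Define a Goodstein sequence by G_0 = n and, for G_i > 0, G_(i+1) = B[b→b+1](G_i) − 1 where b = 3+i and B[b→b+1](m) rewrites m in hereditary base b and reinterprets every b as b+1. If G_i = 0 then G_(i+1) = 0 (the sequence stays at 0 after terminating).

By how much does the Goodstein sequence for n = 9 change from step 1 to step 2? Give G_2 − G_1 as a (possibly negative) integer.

2

step 0: 9 = 3^2; sub 4 for 3: 4^2; = 16; G_1 = 16−1 = 15
step 1: 15 = 3·4 + 3; sub 5 for 4: 3·5 + 3; = 18; G_2 = 18−1 = 17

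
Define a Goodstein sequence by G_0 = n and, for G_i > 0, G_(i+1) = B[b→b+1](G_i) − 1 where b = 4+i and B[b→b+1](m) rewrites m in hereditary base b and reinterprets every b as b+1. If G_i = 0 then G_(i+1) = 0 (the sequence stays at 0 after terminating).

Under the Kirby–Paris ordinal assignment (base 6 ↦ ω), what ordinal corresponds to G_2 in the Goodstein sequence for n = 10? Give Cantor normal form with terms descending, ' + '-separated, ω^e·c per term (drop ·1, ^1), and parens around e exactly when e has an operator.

base 4: 10 = 2·4 + 2; at 5: 2·5 + 2 = 12; next = 11
base 5: 11 = 2·5 + 1; at 6: 2·6 + 1 = 13; next = 12

ω·2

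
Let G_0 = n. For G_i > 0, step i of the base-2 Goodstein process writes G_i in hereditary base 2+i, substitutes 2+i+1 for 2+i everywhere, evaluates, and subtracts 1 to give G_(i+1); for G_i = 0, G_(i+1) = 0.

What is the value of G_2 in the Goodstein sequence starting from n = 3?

3

step 0: 3 = 2 + 1; sub 3 for 2: 3 + 1; = 4; G_1 = 4−1 = 3
step 1: 3 = 3; sub 4 for 3: 4; = 4; G_2 = 4−1 = 3
step 2: 3 = 3; sub 5 for 4: 3; = 3; G_3 = 3−1 = 2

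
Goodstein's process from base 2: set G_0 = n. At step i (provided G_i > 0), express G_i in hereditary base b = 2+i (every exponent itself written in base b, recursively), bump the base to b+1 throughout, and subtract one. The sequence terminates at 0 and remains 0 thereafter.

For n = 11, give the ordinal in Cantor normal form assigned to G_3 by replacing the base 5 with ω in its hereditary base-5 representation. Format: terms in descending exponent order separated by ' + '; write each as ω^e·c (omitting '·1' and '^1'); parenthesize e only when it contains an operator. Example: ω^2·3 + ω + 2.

ω^(ω + 1) + 2

G_0=11  [base 2] 2^(2 + 1) + 2 + 1  →[2↦3]→  3^(3 + 1) + 3 + 1 = 85  −1 ⇒ G_1=84
G_1=84  [base 3] 3^(3 + 1) + 3  →[3↦4]→  4^(4 + 1) + 4 = 1028  −1 ⇒ G_2=1027
G_2=1027  [base 4] 4^(4 + 1) + 3  →[4↦5]→  5^(5 + 1) + 3 = 15628  −1 ⇒ G_3=15627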